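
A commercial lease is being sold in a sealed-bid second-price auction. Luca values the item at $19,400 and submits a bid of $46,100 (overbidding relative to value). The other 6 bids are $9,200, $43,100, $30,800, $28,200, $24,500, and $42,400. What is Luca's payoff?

Luca's payoff: -$23,700.

Highest competing bid: $43,100.
Luca's bid $46,100 is the highest overall, so Luca wins and pays the second-highest bid, $43,100.
Payoff = value − price = $19,400 − $43,100 = -$23,700.
Overbidding won the item at a price above value — truthful bidding would have avoided this loss.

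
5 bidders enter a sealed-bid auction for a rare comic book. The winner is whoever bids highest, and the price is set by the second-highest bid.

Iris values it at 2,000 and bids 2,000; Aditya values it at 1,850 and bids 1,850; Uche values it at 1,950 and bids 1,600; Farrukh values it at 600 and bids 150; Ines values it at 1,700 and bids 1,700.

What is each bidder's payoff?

Sorted high to low: Iris 2,000; Aditya 1,850; Ines 1,700; Uche 1,600; Farrukh 150.
Iris has the top bid and wins; the price is the second-highest bid, 1,850.
Iris's payoff = 2,000 − 1,850 = 150. All other bidders lose, so their payoff is 0.

Payoffs: Iris 150, Aditya 0, Uche 0, Farrukh 0, Ines 0.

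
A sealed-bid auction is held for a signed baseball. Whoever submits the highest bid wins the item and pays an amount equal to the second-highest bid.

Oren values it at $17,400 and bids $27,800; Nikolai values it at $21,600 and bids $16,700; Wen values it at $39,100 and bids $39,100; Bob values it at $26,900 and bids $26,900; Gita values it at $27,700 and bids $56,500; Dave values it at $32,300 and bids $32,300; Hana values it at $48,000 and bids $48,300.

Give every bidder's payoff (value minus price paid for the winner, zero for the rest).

Ranking the bids: Gita $56,500, then Hana $48,300, then Wen $39,100, then Dave $32,300, then Oren $27,800, then Bob $26,900, then Nikolai $16,700.
Gita has the top bid and wins; the price is the second-highest bid, $48,300.
Gita's payoff = $27,700 − $48,300 = -$20,600. All other bidders lose, so their payoff is 0.

Oren $0, Nikolai $0, Wen $0, Bob $0, Gita -$20,600, Dave $0, Hana $0.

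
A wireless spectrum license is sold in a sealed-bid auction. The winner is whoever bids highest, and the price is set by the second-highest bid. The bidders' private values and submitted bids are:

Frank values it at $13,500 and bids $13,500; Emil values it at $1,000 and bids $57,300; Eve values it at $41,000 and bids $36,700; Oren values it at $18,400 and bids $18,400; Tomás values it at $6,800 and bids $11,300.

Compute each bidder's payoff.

Sorted high to low: Emil $57,300; Eve $36,700; Oren $18,400; Frank $13,500; Tomás $11,300.
Emil has the top bid and wins; the price is the second-highest bid, $36,700.
Emil's payoff = $1,000 − $36,700 = -$35,700. All other bidders lose, so their payoff is 0.

Frank $0, Emil -$35,700, Eve $0, Oren $0, Tomás $0.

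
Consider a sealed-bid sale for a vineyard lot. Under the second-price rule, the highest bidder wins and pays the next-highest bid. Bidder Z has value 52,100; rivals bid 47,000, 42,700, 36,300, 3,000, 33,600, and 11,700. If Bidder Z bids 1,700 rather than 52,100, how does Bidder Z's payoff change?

Payoff change: -5,100.

The highest competing bid is 47,000.
Bidding truthfully at 52,100: Bidder Z has the top bid, wins, and pays the second-highest bid 47,000. Payoff = 52,100 − 47,000 = 5,100.
Bidding 1,700: the top bid is 47,000 (a rival), so Bidder Z loses. Payoff = 0.
Change = 0 − 5,100 = -5,100.
This is the dominant-strategy logic: truthful bidding weakly beats any alternative.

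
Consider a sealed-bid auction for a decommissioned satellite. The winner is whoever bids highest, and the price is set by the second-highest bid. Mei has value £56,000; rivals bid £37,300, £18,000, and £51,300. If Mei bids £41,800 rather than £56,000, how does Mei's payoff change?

Payoff change: -£4,700.

The highest competing bid is £51,300.
Bidding truthfully at £56,000: Mei has the top bid, wins, and pays the second-highest bid £51,300. Payoff = £56,000 − £51,300 = £4,700.
Bidding £41,800: the top bid is £51,300 (a rival), so Mei loses. Payoff = £0.
Change = £0 − £4,700 = -£4,700.
This is the dominant-strategy logic: truthful bidding weakly beats any alternative.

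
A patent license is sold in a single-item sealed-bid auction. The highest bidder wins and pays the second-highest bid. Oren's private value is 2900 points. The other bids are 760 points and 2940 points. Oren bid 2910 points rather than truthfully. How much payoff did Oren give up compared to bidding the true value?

Regret: 0 points.

The highest competing bid is 2940 points.
Bidding truthfully at 2900 points: the top bid is 2940 points (a rival), so Oren loses. Payoff = 0 points.
Bidding 2910 points: the top bid is 2940 points (a rival), so Oren loses. Payoff = 0 points.
Regret = truthful payoff − actual payoff = 0 points − 0 points = 0 points.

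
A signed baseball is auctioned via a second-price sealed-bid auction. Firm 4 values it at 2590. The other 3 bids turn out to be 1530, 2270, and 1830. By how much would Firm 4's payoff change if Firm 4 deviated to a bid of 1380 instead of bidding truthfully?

The highest competing bid is 2270.
Bidding truthfully at 2590: Firm 4 has the top bid, wins, and pays the second-highest bid 2270. Payoff = 2590 − 2270 = 320.
Bidding 1380: the top bid is 2270 (a rival), so Firm 4 loses. Payoff = 0.
Change = 0 − 320 = -320.

Payoff change: -320.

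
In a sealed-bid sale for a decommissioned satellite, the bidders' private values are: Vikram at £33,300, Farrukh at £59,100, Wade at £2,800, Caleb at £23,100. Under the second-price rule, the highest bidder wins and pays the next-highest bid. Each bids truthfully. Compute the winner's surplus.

Bids in descending order: Farrukh £59,100 > Vikram £33,300 > Caleb £23,100 > Wade £2,800.
Farrukh wins with the top bid and pays the second-highest, £33,300.
Surplus = £59,100 − £33,300 = £25,800.

Winner's surplus: £25,800.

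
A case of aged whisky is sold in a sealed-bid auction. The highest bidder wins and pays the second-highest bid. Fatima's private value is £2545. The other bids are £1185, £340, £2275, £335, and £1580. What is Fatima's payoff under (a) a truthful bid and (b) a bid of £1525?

The highest competing bid is £2275.
Bidding truthfully at £2545: Fatima has the top bid, wins, and pays the second-highest bid £2275. Payoff = £2545 − £2275 = £270.
Bidding £1525: the top bid is £2275 (a rival), so Fatima loses. Payoff = £0.

Truthful: £270; alternative: £0.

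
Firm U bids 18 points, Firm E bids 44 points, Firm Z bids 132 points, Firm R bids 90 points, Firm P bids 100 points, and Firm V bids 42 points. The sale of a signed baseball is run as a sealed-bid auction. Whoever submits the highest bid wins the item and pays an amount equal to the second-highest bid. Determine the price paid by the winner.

Price paid: 100 points.

Ordered from highest: Firm Z 132 points; Firm P 100 points; Firm R 90 points; Firm E 44 points; Firm V 42 points; Firm U 18 points.
Firm Z has the highest bid, so Firm Z wins.
The second-highest bid is 100 points, so that is what Firm Z pays.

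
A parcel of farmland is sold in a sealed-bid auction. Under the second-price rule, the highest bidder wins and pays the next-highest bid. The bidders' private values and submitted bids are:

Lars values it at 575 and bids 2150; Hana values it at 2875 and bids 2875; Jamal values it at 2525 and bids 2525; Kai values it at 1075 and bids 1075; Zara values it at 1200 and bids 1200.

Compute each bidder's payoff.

Lars 0, Hana 350, Jamal 0, Kai 0, Zara 0.

Bids in descending order: Hana 2875 > Jamal 2525 > Lars 2150 > Zara 1200 > Kai 1075.
Hana has the top bid and wins; the price is the second-highest bid, 2525.
Hana's payoff = 2875 − 2525 = 350. All other bidders lose, so their payoff is 0.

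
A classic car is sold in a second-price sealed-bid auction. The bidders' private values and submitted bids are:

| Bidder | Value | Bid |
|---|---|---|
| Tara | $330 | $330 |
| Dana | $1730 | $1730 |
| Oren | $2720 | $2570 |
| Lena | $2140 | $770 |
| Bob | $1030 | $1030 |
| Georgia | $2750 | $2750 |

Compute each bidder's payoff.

Bids in descending order: Georgia $2750 > Oren $2570 > Dana $1730 > Bob $1030 > Lena $770 > Tara $330.
Georgia has the top bid and wins; the price is the second-highest bid, $2570.
Georgia's payoff = $2750 − $2570 = $180. All other bidders lose, so their payoff is 0.

Tara $0, Dana $0, Oren $0, Lena $0, Bob $0, Georgia $180.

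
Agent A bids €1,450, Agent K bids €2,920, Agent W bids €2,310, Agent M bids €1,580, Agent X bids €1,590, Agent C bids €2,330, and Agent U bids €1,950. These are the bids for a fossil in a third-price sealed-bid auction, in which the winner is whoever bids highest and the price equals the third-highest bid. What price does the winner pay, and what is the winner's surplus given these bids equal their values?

The winner pays €2,310 for a surplus of €610.

Bids in descending order: Agent K €2,920; Agent C €2,330; Agent W €2,310; Agent U €1,950; Agent X €1,590; Agent M €1,580; Agent A €1,450.
Agent K is the highest bidder, so Agent K wins.
Under the third-price rule, the price is the third-highest bid: €2,310.
Surplus = €2,920 − €2,310 = €610.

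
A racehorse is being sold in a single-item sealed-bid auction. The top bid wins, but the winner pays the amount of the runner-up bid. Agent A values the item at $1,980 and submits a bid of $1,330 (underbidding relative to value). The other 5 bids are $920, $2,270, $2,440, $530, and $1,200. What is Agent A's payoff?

Highest competing bid: $2,440.
Agent A's bid $1,330 is not the highest, so Agent A loses, pays nothing, and earns zero payoff.

Agent A's payoff: $0.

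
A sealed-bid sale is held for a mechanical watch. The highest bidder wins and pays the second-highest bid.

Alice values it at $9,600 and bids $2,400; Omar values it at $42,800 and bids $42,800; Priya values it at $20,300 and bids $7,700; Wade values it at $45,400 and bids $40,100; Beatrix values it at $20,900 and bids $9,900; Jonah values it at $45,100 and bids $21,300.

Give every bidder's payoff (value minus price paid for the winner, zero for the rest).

Bids in descending order: Omar $42,800 > Wade $40,100 > Jonah $21,300 > Beatrix $9,900 > Priya $7,700 > Alice $2,400.
Omar has the top bid and wins; the price is the second-highest bid, $40,100.
Omar's payoff = $42,800 − $40,100 = $2,700. All other bidders lose, so their payoff is 0.

Alice $0, Omar $2,700, Priya $0, Wade $0, Beatrix $0, Jonah $0.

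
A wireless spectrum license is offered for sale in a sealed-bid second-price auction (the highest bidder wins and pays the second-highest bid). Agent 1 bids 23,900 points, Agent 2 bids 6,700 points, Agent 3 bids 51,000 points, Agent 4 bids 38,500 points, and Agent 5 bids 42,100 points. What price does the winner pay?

The winner pays 42,100 points.

Ordered from highest: Agent 3 51,000 points, then Agent 5 42,100 points, then Agent 4 38,500 points, then Agent 1 23,900 points, then Agent 2 6,700 points.
Agent 3 is the highest bidder, so Agent 3 wins.
Under the second-price rule, the price is the second-highest bid: 42,100 points.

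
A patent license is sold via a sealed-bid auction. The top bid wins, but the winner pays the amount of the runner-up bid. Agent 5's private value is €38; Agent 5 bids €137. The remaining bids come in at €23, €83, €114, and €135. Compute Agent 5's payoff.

-€97

Highest competing bid: €135.
Agent 5's bid €137 is the highest overall, so Agent 5 wins and pays the second-highest bid, €135.
Payoff = value − price = €38 − €135 = -€97.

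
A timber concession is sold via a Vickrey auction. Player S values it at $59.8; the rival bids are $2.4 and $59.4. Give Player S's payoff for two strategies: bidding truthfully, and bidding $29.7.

(a) $0.4  (b) $0.0

The highest competing bid is $59.4.
Bidding truthfully at $59.8: Player S has the top bid, wins, and pays the second-highest bid $59.4. Payoff = $59.8 − $59.4 = $0.4.
Bidding $29.7: the top bid is $59.4 (a rival), so Player S loses. Payoff = $0.0.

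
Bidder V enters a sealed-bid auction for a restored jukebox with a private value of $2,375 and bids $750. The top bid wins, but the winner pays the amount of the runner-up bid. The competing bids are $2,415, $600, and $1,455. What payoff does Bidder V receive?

$0

Highest competing bid: $2,415.
Bidder V's bid $750 is not the highest, so Bidder V loses, pays nothing, and earns zero payoff.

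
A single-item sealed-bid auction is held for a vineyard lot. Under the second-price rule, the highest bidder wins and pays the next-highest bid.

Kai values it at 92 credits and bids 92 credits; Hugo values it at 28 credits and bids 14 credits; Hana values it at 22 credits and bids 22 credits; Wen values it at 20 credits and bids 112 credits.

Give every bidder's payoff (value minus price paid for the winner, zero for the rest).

Ordered from highest: Wen 112 credits; Kai 92 credits; Hana 22 credits; Hugo 14 credits.
Wen has the top bid and wins; the price is the second-highest bid, 92 credits.
Wen's payoff = 20 credits − 92 credits = -72 credits. All other bidders lose, so their payoff is 0.

Payoffs: Kai 0 credits, Hugo 0 credits, Hana 0 credits, Wen -72 credits.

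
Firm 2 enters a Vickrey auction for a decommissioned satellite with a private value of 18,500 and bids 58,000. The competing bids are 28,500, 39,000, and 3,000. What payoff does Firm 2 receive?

Payoff = -20,500.

Highest competing bid: 39,000.
Firm 2's bid 58,000 is the highest overall, so Firm 2 wins and pays the second-highest bid, 39,000.
Payoff = value − price = 18,500 − 39,000 = -20,500.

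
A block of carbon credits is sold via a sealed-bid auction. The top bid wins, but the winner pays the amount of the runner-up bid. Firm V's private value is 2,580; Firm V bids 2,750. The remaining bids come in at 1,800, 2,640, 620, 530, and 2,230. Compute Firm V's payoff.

Firm V's payoff: -60.

Highest competing bid: 2,640.
Firm V's bid 2,750 is the highest overall, so Firm V wins and pays the second-highest bid, 2,640.
Payoff = value − price = 2,580 − 2,640 = -60.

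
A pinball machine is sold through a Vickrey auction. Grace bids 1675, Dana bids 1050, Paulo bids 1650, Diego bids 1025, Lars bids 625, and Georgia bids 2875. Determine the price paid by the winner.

Price paid: 1675.

Sorted high to low: Georgia 2875 > Grace 1675 > Paulo 1650 > Dana 1050 > Diego 1025 > Lars 625.
Georgia has the highest bid, so Georgia wins.
The second-highest bid is 1675, so that is what Georgia pays.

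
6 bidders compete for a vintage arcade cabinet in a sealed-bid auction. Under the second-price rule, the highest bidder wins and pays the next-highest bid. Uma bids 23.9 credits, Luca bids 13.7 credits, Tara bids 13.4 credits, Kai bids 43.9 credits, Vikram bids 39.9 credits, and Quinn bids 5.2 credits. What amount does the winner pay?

Ordered from highest: Kai 43.9 credits > Vikram 39.9 credits > Uma 23.9 credits > Luca 13.7 credits > Tara 13.4 credits > Quinn 5.2 credits.
Kai has the highest bid, so Kai wins.
The second-highest bid is 39.9 credits, so that is what Kai pays.

39.9 credits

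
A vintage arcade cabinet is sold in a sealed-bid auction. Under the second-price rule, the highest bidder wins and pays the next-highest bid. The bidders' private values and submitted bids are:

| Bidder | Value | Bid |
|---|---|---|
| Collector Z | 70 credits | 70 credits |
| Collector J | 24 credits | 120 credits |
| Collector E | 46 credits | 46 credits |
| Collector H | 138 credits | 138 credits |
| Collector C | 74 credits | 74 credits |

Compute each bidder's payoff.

Ordered from highest: Collector H 138 credits; Collector J 120 credits; Collector C 74 credits; Collector Z 70 credits; Collector E 46 credits.
Collector H has the top bid and wins; the price is the second-highest bid, 120 credits.
Collector H's payoff = 138 credits − 120 credits = 18 credits. All other bidders lose, so their payoff is 0.

Payoffs: Collector Z 0 credits, Collector J 0 credits, Collector E 0 credits, Collector H 18 credits, Collector C 0 credits.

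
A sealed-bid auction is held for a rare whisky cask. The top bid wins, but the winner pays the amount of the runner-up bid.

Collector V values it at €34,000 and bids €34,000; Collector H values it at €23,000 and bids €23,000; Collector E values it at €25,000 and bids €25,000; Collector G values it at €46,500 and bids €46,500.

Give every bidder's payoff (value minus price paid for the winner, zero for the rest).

Collector V €0, Collector H €0, Collector E €0, Collector G €12,500.

Bids in descending order: Collector G €46,500, then Collector V €34,000, then Collector E €25,000, then Collector H €23,000.
Collector G has the top bid and wins; the price is the second-highest bid, €34,000.
Collector G's payoff = €46,500 − €34,000 = €12,500. All other bidders lose, so their payoff is 0.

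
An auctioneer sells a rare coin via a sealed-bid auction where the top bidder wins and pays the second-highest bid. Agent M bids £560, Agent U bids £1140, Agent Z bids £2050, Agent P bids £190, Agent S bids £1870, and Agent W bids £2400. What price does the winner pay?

£2050

Bids in descending order: Agent W £2400 > Agent Z £2050 > Agent S £1870 > Agent U £1140 > Agent M £560 > Agent P £190.
Agent W is the highest bidder, so Agent W wins.
Under the second-price rule, the price is the second-highest bid: £2050.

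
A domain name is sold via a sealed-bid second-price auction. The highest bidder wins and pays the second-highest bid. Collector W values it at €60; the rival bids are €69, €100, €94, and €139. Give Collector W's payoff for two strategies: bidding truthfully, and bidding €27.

The highest competing bid is €139.
Bidding truthfully at €60: the top bid is €139 (a rival), so Collector W loses. Payoff = €0.
Bidding €27: the top bid is €139 (a rival), so Collector W loses. Payoff = €0.
The bid only affects whether you win, not the price — here both bids land on the same side of the top rival bid, so the deviation is payoff-neutral.

Truthful: €0; alternative: €0.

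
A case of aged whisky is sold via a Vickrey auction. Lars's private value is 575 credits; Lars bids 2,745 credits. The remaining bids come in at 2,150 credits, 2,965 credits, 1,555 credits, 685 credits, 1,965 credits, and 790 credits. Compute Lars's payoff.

Payoff = 0 credits.

Highest competing bid: 2,965 credits.
Lars's bid 2,745 credits is not the highest, so Lars loses, pays nothing, and earns zero payoff.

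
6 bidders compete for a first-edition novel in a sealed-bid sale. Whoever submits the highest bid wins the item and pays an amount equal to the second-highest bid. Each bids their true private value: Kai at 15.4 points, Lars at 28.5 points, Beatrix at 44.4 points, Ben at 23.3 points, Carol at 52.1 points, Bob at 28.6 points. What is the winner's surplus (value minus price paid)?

Ranking the bids: Carol 52.1 points; Beatrix 44.4 points; Bob 28.6 points; Lars 28.5 points; Ben 23.3 points; Kai 15.4 points.
Carol wins with the top bid and pays the second-highest, 44.4 points.
Surplus = 52.1 points − 44.4 points = 7.7 points.

Winner's surplus: 7.7 points.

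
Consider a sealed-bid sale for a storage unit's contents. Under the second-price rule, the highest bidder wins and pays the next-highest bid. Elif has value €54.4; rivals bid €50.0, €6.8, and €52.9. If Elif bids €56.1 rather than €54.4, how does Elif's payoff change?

The highest competing bid is €52.9.
Bidding truthfully at €54.4: Elif has the top bid, wins, and pays the second-highest bid €52.9. Payoff = €54.4 − €52.9 = €1.5.
Bidding €56.1: Elif has the top bid, wins, and pays the second-highest bid €52.9. Payoff = €54.4 − €52.9 = €1.5.
Change = €1.5 − €1.5 = €0.0.
The bid only affects whether you win, not the price — here both bids land on the same side of the top rival bid, so the deviation is payoff-neutral.

Payoff change: €0.0.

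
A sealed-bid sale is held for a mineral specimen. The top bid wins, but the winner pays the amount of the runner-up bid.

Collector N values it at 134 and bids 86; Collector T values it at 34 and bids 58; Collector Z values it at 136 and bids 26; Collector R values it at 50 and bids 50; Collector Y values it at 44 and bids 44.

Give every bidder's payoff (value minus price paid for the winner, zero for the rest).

Payoffs: Collector N 76, Collector T 0, Collector Z 0, Collector R 0, Collector Y 0.

Bids in descending order: Collector N 86; Collector T 58; Collector R 50; Collector Y 44; Collector Z 26.
Collector N has the top bid and wins; the price is the second-highest bid, 58.
Collector N's payoff = 134 − 58 = 76. All other bidders lose, so their payoff is 0.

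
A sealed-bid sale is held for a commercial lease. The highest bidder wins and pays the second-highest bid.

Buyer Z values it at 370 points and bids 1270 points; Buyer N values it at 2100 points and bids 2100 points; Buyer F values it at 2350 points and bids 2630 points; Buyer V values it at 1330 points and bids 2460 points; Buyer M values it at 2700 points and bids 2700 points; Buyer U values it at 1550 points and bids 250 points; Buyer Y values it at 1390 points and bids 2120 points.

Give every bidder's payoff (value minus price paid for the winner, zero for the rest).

Buyer Z 0 points, Buyer N 0 points, Buyer F 0 points, Buyer V 0 points, Buyer M 70 points, Buyer U 0 points, Buyer Y 0 points.

Sorted high to low: Buyer M 2700 points > Buyer F 2630 points > Buyer V 2460 points > Buyer Y 2120 points > Buyer N 2100 points > Buyer Z 1270 points > Buyer U 250 points.
Buyer M has the top bid and wins; the price is the second-highest bid, 2630 points.
Buyer M's payoff = 2700 points − 2630 points = 70 points. All other bidders lose, so their payoff is 0.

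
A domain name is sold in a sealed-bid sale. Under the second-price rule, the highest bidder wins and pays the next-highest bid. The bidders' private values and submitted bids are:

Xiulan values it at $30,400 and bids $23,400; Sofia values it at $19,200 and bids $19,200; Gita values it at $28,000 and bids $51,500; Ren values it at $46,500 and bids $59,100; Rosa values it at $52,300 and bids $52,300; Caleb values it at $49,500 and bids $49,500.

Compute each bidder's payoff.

Bids in descending order: Ren $59,100; Rosa $52,300; Gita $51,500; Caleb $49,500; Xiulan $23,400; Sofia $19,200.
Ren has the top bid and wins; the price is the second-highest bid, $52,300.
Ren's payoff = $46,500 − $52,300 = -$5,800. All other bidders lose, so their payoff is 0.

Payoffs: Xiulan $0, Sofia $0, Gita $0, Ren -$5,800, Rosa $0, Caleb $0.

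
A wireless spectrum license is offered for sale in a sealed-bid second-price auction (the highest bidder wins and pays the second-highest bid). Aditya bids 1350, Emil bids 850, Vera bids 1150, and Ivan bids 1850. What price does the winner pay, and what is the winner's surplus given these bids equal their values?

Bids in descending order: Ivan 1850, then Aditya 1350, then Vera 1150, then Emil 850.
Ivan is the highest bidder, so Ivan wins.
Under the second-price rule, the price is the second-highest bid: 1350.
Surplus = 1850 − 1350 = 500.

Price 1350; surplus 500.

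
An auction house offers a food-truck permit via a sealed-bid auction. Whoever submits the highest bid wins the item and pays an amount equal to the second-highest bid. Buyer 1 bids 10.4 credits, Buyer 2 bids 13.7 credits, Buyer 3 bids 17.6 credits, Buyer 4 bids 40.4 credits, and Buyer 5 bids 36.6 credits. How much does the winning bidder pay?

The winner pays 36.6 credits.

Ranking the bids: Buyer 4 40.4 credits; Buyer 5 36.6 credits; Buyer 3 17.6 credits; Buyer 2 13.7 credits; Buyer 1 10.4 credits.
Buyer 4 has the highest bid, so Buyer 4 wins.
The second-highest bid is 36.6 credits, so that is what Buyer 4 pays.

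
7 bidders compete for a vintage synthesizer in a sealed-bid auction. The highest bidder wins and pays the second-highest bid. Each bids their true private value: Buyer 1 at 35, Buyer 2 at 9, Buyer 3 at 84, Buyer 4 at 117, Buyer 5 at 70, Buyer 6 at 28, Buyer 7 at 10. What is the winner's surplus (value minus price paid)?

Winner's surplus: 33.

Sorted high to low: Buyer 4 117, then Buyer 3 84, then Buyer 5 70, then Buyer 1 35, then Buyer 6 28, then Buyer 7 10, then Buyer 2 9.
Buyer 4 wins with the top bid and pays the second-highest, 84.
Surplus = 117 − 84 = 33.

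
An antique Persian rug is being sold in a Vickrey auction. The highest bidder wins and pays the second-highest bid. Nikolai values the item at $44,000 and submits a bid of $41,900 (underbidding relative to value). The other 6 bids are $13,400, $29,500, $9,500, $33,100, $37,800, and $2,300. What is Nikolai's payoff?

Highest competing bid: $37,800.
Nikolai's bid $41,900 is the highest overall, so Nikolai wins and pays the second-highest bid, $37,800.
Payoff = value − price = $44,000 − $37,800 = $6,200.

$6,200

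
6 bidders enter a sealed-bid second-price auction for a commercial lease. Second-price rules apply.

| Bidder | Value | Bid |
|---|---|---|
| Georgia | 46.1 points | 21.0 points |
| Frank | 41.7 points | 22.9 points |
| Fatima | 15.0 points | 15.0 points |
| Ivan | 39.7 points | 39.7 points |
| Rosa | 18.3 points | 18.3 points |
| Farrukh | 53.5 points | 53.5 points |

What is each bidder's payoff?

Georgia 0.0 points, Frank 0.0 points, Fatima 0.0 points, Ivan 0.0 points, Rosa 0.0 points, Farrukh 13.8 points.

Bids in descending order: Farrukh 53.5 points, then Ivan 39.7 points, then Frank 22.9 points, then Georgia 21.0 points, then Rosa 18.3 points, then Fatima 15.0 points.
Farrukh has the top bid and wins; the price is the second-highest bid, 39.7 points.
Farrukh's payoff = 53.5 points − 39.7 points = 13.8 points. All other bidders lose, so their payoff is 0.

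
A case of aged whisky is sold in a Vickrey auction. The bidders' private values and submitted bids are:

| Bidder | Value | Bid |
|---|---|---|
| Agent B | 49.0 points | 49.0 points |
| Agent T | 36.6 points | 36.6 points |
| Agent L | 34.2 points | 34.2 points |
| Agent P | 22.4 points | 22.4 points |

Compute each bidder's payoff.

Agent B 12.4 points, Agent T 0.0 points, Agent L 0.0 points, Agent P 0.0 points.

Sorted high to low: Agent B 49.0 points > Agent T 36.6 points > Agent L 34.2 points > Agent P 22.4 points.
Agent B has the top bid and wins; the price is the second-highest bid, 36.6 points.
Agent B's payoff = 49.0 points − 36.6 points = 12.4 points. All other bidders lose, so their payoff is 0.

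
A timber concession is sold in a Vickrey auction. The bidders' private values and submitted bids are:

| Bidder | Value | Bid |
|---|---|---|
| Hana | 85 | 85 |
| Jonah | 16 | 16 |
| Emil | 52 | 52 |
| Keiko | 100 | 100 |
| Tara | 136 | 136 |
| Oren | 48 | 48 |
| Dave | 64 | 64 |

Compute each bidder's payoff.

Payoffs: Hana 0, Jonah 0, Emil 0, Keiko 0, Tara 36, Oren 0, Dave 0.

Ranking the bids: Tara 136, then Keiko 100, then Hana 85, then Dave 64, then Emil 52, then Oren 48, then Jonah 16.
Tara has the top bid and wins; the price is the second-highest bid, 100.
Tara's payoff = 136 − 100 = 36. All other bidders lose, so their payoff is 0.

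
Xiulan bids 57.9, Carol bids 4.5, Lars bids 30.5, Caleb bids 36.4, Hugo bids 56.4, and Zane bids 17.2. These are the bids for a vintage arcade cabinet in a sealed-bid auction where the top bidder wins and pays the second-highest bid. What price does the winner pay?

Bids in descending order: Xiulan 57.9, then Hugo 56.4, then Caleb 36.4, then Lars 30.5, then Zane 17.2, then Carol 4.5.
Xiulan is the highest bidder, so Xiulan wins.
Under the second-price rule, the price is the second-highest bid: 56.4.

56.4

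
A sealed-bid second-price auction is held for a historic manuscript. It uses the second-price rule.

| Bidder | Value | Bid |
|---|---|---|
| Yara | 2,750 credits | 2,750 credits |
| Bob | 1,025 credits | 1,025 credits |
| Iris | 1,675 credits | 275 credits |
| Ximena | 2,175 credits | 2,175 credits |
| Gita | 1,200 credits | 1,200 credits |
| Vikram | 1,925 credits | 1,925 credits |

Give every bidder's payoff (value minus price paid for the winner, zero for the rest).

Ordered from highest: Yara 2,750 credits > Ximena 2,175 credits > Vikram 1,925 credits > Gita 1,200 credits > Bob 1,025 credits > Iris 275 credits.
Yara has the top bid and wins; the price is the second-highest bid, 2,175 credits.
Yara's payoff = 2,750 credits − 2,175 credits = 575 credits. All other bidders lose, so their payoff is 0.

Yara 575 credits, Bob 0 credits, Iris 0 credits, Ximena 0 credits, Gita 0 credits, Vikram 0 credits.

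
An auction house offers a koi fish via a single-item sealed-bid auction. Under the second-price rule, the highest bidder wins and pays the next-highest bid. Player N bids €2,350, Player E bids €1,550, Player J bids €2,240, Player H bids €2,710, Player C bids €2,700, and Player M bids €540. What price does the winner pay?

Sorted high to low: Player H €2,710 > Player C €2,700 > Player N €2,350 > Player J €2,240 > Player E €1,550 > Player M €540.
Player H has the highest bid, so Player H wins.
The second-highest bid is €2,700, so that is what Player H pays.

The winner pays €2,700.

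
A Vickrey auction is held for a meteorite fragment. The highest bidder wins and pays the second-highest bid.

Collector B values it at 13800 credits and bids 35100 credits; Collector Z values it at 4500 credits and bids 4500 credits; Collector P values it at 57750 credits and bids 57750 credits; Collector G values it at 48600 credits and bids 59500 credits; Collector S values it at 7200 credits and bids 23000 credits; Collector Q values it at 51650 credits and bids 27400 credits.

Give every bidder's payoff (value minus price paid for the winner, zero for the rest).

Ordered from highest: Collector G 59500 credits > Collector P 57750 credits > Collector B 35100 credits > Collector Q 27400 credits > Collector S 23000 credits > Collector Z 4500 credits.
Collector G has the top bid and wins; the price is the second-highest bid, 57750 credits.
Collector G's payoff = 48600 credits − 57750 credits = -9150 credits. All other bidders lose, so their payoff is 0.

Payoffs: Collector B 0 credits, Collector Z 0 credits, Collector P 0 credits, Collector G -9150 credits, Collector S 0 credits, Collector Q 0 credits.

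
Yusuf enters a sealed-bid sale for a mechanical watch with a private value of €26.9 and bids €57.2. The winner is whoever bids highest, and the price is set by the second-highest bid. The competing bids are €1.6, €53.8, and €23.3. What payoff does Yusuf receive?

Payoff = -€26.9.

Highest competing bid: €53.8.
Yusuf's bid €57.2 is the highest overall, so Yusuf wins and pays the second-highest bid, €53.8.
Payoff = value − price = €26.9 − €53.8 = -€26.9.
Overbidding won the item at a price above value — truthful bidding would have avoided this loss.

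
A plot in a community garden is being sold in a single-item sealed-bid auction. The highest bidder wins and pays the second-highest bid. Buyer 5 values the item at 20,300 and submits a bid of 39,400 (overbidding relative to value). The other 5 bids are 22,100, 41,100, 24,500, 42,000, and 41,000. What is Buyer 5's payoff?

The bidder's payoff: 0.

Highest competing bid: 42,000.
Buyer 5's bid 39,400 is not the highest, so Buyer 5 loses, pays nothing, and earns zero payoff.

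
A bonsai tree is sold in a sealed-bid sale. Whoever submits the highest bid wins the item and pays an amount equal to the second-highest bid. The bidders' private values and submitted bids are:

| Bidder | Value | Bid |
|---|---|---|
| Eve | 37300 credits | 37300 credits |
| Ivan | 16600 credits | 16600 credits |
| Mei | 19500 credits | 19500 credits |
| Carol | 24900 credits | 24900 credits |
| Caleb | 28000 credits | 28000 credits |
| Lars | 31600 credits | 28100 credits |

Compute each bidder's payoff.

Ordered from highest: Eve 37300 credits, then Lars 28100 credits, then Caleb 28000 credits, then Carol 24900 credits, then Mei 19500 credits, then Ivan 16600 credits.
Eve has the top bid and wins; the price is the second-highest bid, 28100 credits.
Eve's payoff = 37300 credits − 28100 credits = 9200 credits. All other bidders lose, so their payoff is 0.

Eve 9200 credits, Ivan 0 credits, Mei 0 credits, Carol 0 credits, Caleb 0 credits, Lars 0 credits.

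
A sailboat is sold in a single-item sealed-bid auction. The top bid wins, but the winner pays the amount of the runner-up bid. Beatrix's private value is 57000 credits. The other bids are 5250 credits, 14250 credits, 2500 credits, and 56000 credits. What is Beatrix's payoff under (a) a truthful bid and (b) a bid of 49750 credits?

(a) 1000 credits  (b) 0 credits

The highest competing bid is 56000 credits.
Bidding truthfully at 57000 credits: Beatrix has the top bid, wins, and pays the second-highest bid 56000 credits. Payoff = 57000 credits − 56000 credits = 1000 credits.
Bidding 49750 credits: the top bid is 56000 credits (a rival), so Beatrix loses. Payoff = 0 credits.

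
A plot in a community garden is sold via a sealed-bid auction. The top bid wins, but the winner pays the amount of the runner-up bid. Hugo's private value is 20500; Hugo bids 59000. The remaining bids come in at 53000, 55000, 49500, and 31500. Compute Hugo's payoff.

Hugo's payoff: -34500.

Highest competing bid: 55000.
Hugo's bid 59000 is the highest overall, so Hugo wins and pays the second-highest bid, 55000.
Payoff = value − price = 20500 − 55000 = -34500.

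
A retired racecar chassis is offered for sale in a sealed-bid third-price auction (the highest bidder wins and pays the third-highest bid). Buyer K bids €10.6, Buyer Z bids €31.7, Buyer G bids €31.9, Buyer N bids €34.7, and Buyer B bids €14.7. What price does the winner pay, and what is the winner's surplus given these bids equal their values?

Ranking the bids: Buyer N €34.7; Buyer G €31.9; Buyer Z €31.7; Buyer B €14.7; Buyer K €10.6.
Buyer N is the highest bidder, so Buyer N wins.
Under the third-price rule, the price is the third-highest bid: €31.7.
Surplus = €34.7 − €31.7 = €3.0.

The winner pays €31.7 for a surplus of €3.0.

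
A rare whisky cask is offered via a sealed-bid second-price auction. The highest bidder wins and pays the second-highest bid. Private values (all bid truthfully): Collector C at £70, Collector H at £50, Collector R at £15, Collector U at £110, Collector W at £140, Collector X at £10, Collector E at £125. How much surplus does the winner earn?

Winner's surplus: £15.

Bids in descending order: Collector W £140; Collector E £125; Collector U £110; Collector C £70; Collector H £50; Collector R £15; Collector X £10.
Collector W wins with the top bid and pays the second-highest, £125.
Surplus = £140 − £125 = £15.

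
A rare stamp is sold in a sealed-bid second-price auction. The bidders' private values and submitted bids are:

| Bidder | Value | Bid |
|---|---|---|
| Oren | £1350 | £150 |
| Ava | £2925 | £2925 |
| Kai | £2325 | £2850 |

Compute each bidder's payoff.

Payoffs: Oren £0, Ava £75, Kai £0.

Ranking the bids: Ava £2925; Kai £2850; Oren £150.
Ava has the top bid and wins; the price is the second-highest bid, £2850.
Ava's payoff = £2925 − £2850 = £75. All other bidders lose, so their payoff is 0.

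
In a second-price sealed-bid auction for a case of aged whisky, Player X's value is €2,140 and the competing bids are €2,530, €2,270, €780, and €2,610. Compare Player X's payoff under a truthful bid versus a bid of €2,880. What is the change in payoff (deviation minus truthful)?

Change in payoff: -€470.

The highest competing bid is €2,610.
Bidding truthfully at €2,140: the top bid is €2,610 (a rival), so Player X loses. Payoff = €0.
Bidding €2,880: Player X has the top bid, wins, and pays the second-highest bid €2,610. Payoff = €2,140 − €2,610 = -€470.
Change = -€470 − €0 = -€470.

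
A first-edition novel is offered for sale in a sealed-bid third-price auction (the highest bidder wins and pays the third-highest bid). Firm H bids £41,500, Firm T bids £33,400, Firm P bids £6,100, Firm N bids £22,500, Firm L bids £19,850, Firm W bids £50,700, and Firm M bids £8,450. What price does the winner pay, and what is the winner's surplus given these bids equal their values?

Price £33,400; surplus £17,300.

Ranking the bids: Firm W £50,700; Firm H £41,500; Firm T £33,400; Firm N £22,500; Firm L £19,850; Firm M £8,450; Firm P £6,100.
Firm W is the highest bidder, so Firm W wins.
Under the third-price rule, the price is the third-highest bid: £33,400.
Surplus = £50,700 − £33,400 = £17,300.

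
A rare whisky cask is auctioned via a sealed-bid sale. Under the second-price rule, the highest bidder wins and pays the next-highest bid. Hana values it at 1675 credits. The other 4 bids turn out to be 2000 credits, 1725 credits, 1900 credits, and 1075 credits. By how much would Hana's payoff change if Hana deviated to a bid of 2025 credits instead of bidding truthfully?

Change in payoff: -325 credits.

The highest competing bid is 2000 credits.
Bidding truthfully at 1675 credits: the top bid is 2000 credits (a rival), so Hana loses. Payoff = 0 credits.
Bidding 2025 credits: Hana has the top bid, wins, and pays the second-highest bid 2000 credits. Payoff = 1675 credits − 2000 credits = -325 credits.
Change = -325 credits − 0 credits = -325 credits.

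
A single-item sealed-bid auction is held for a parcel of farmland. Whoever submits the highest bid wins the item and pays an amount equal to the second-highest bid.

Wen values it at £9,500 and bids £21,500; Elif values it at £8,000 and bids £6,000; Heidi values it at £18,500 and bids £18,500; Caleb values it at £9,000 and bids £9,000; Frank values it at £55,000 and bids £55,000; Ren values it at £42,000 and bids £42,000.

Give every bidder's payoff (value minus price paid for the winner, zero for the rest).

Payoffs: Wen £0, Elif £0, Heidi £0, Caleb £0, Frank £13,000, Ren £0.

Bids in descending order: Frank £55,000 > Ren £42,000 > Wen £21,500 > Heidi £18,500 > Caleb £9,000 > Elif £6,000.
Frank has the top bid and wins; the price is the second-highest bid, £42,000.
Frank's payoff = £55,000 − £42,000 = £13,000. All other bidders lose, so their payoff is 0.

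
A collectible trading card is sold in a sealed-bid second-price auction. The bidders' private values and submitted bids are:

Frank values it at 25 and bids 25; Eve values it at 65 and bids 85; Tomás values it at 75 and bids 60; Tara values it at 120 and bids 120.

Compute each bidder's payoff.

Frank 0, Eve 0, Tomás 0, Tara 35.

Sorted high to low: Tara 120, then Eve 85, then Tomás 60, then Frank 25.
Tara has the top bid and wins; the price is the second-highest bid, 85.
Tara's payoff = 120 − 85 = 35. All other bidders lose, so their payoff is 0.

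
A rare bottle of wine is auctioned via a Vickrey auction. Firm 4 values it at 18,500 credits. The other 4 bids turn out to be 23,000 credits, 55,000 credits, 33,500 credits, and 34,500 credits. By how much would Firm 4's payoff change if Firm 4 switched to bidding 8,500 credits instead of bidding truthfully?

Payoff change: 0 credits.

The highest competing bid is 55,000 credits.
Bidding truthfully at 18,500 credits: the top bid is 55,000 credits (a rival), so Firm 4 loses. Payoff = 0 credits.
Bidding 8,500 credits: the top bid is 55,000 credits (a rival), so Firm 4 loses. Payoff = 0 credits.
Change = 0 credits − 0 credits = 0 credits.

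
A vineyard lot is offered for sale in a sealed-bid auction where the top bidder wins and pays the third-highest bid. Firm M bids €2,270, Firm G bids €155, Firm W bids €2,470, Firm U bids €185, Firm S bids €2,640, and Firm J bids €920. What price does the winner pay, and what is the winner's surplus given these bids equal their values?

Sorted high to low: Firm S €2,640 > Firm W €2,470 > Firm M €2,270 > Firm J €920 > Firm U €185 > Firm G €155.
Firm S is the highest bidder, so Firm S wins.
Under the third-price rule, the price is the third-highest bid: €2,270.
Surplus = €2,640 − €2,270 = €370.

The winner pays €2,270 for a surplus of €370.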